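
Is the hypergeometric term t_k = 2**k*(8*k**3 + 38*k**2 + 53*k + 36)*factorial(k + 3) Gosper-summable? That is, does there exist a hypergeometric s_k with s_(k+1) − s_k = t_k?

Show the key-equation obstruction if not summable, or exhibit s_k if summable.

Yes. s_k = 2**k*(4*k**2 - 3*k + 4)*factorial(k + 3).

Step 1: r(k) = 2*(8*k**4 + 94*k**3 + 401*k**2 + 747*k + 540)/(8*k**3 + 38*k**2 + 53*k + 36).
Normal form (A,B,C) = (2*k + 8, 1, k**3 + 19*k**2/4 + 53*k/8 + 9/2).
f must satisfy (2*k + 8)·f(k+1) − (1)·f(k) = k**3 + 19*k**2/4 + 53*k/8 + 9/2.
From deg A=1, deg B=0, deg C=3: d=2.
A polynomial solution: f(k) = (4*k**2 - 3*k + 4)/8.
Get s_k = R·t_k = 2**k*(4*k**2 - 3*k + 4)*factorial(k + 3) with R(k) = B(k−1)f(k)/C(k) = (4*k**2 - 3*k + 4)/(8*k**3 + 38*k**2 + 53*k + 36).
s_(k+1) − s_k = 2**k*(8*k**3 + 38*k**2 + 53*k + 36)*factorial(k + 3) = t_k.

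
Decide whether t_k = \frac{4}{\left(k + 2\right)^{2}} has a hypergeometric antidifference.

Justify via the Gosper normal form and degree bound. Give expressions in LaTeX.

No — the linear system for f has no solution.

r(k) = (k + 2)**2/(k + 3)**2 after simplifying.
A = k**2 + 4*k + 4, B = k**2 + 6*k + 9, C = 1.
Need (k**2 + 4*k + 4)·f(k+1) − (k**2 + 4*k + 4)·f(k) = 1.
deg f ≤ 0 (via 2,2,0).
Generic f = c0 gives residual -1; -1 = 0 cannot hold, so t_k is not Gosper-summable.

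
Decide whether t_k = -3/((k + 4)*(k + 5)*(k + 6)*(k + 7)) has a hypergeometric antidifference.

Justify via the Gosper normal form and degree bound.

Compute t_(k+1)/t_k: get (k + 4)/(k + 8).
Normal form (A,B,C) = (k + 4, k + 8, 1).
f must satisfy (k + 4)·f(k+1) − (k + 7)·f(k) = 1.
Bound: deg f ≤ 3.
Coefficient equations give f(k) = k*(k**2 + 15*k + 74)/360.
Certificate R = B(k−1)f/C = k*(k + 7)*(k**2 + 15*k + 74)/360 gives s_k = k*(-k**2 - 15*k - 74)/(120*(k + 4)*(k + 5)*(k + 6)).
Verify: -3/(k**4 + 22*k**3 + 179*k**2 + 638*k + 840) matches t_k.

Yes. s_k = k*(-k**2 - 15*k - 74)/(120*(k + 4)*(k + 5)*(k + 6)).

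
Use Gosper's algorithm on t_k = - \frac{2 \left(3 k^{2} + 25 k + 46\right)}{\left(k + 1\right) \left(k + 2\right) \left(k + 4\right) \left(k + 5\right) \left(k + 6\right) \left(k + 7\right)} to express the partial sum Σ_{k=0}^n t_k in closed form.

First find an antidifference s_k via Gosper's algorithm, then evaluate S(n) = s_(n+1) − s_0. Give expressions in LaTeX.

Compute t_(k+1)/t_k: get (k + 1)*(k + 4)*(25*k + 3*(k + 1)**2 + 71)/((k + 3)*(k + 8)*(3*k**2 + 25*k + 46)).
Take A(k)=k + 1, B(k)=k + 8, C(k)=k**3 + 34*k**2/3 + 121*k/3 + 46.
Solve (k + 1)·f(k+1) − (k + 7)·f(k) = k**3 + 34*k**2/3 + 121*k/3 + 46.
Degrees (1,1,3) ⇒ d ≤ 6.
Coefficient equations give f(k) = k*(k + 2)*(k + 3)*(k + 5)*(k**2 + 11*k + 34)/72.
So s_k = (B(k−1)f/C)·t_k = (k*(k + 2)*(k + 5)*(k + 7)*(k**2 + 11*k + 34)/(24*(3*k**2 + 25*k + 46)))·t_k = k*(-k**2 - 11*k - 34)/(12*(k**3 + 11*k**2 + 34*k + 24)).
Verify: 2*(-3*k**2 - 25*k - 46)/(k**6 + 25*k**5 + 247*k**4 + 1219*k**3 + 3112*k**2 + 3796*k + 1680) matches t_k.
Σ_(k=0)^n t_k = s_(n+1) − s_(0) = ((-n**3 - 14*n**2 - 59*n - 46)/(12*(n**3 + 14*n**2 + 59*n + 70))) − (0), i.e. (-n**3 - 14*n**2 - 59*n - 46)/(12*(n**3 + 14*n**2 + 59*n + 70)).

S(n) = \frac{- n^{3} - 14 n^{2} - 59 n - 46}{12 \left(n^{3} + 14 n^{2} + 59 n + 70\right)}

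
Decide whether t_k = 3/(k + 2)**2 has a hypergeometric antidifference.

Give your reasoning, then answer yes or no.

No. Not Gosper-summable.

Compute t_(k+1)/t_k: get (k + 2)**2/(k + 3)**2.
Gosper form: A/B · C(k+1)/C(k) with A=k**2 + 4*k + 4, B=k**2 + 6*k + 9, C=1.
Need (k**2 + 4*k + 4)·f(k+1) − (k**2 + 4*k + 4)·f(k) = 1.
d = 0 from the (2,2,0) case.
Put f(k) = c0: A·f(k+1) − B(k−1)·f(k) − C = -1; need -1 = 0 — inconsistent ⇒ no f, not summable.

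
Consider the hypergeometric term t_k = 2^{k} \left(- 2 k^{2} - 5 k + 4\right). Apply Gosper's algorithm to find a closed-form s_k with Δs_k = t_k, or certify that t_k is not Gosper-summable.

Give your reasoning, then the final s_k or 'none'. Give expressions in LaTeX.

s_k = 2^{k} \left(- 2 k^{2} + 3 k + 2\right)

t_(k+1)/t_k = 2*(2*k**2 + 9*k + 3)/(2*k**2 + 5*k - 4).
Take A(k)=2, B(k)=1, C(k)=k**2 + 5*k/2 - 2.
Key eq: (2)·f(k+1) = (1)·f(k) + (k**2 + 5*k/2 - 2).
Degrees (0,0,2) ⇒ d ≤ 2.
Match coefficients ⇒ f(k) = (k - 2)*(2*k + 1)/2.
Certificate R = B(k−1)f/C = (k - 2)*(2*k + 1)/(2*k**2 + 5*k - 4) gives s_k = 2**k*(-2*k**2 + 3*k + 2).
Verify: 2**k*(-2*k**2 - 5*k + 4) matches t_k.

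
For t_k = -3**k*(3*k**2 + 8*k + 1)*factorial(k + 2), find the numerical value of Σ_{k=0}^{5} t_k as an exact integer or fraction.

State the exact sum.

Compute t_(k+1)/t_k: get 3*(3*k**3 + 23*k**2 + 54*k + 36)/(3*k**2 + 8*k + 1).
Gosper form: A/B · C(k+1)/C(k) with A=3*k + 9, B=1, C=k**2 + 8*k/3 + 1/3.
Solve (3*k + 9)·f(k+1) − (1)·f(k) = k**2 + 8*k/3 + 1/3.
deg f ≤ 1 (via 1,0,2).
A polynomial solution: f(k) = (k - 1)/3.
R(k) = B(k−1)·f(k)/C(k) = (k - 1)/(3*k**2 + 8*k + 1); s_k = R·t_k = -3**k*(k - 1)*factorial(k + 2).
Check: Δs_k = -3**k*(3*k**2 + 8*k + 1)*factorial(k + 2). ✓
Telescoping: Σ = s_(6) − s_(0) = -146966400 − (2) = -146966402.

Σ = -146966402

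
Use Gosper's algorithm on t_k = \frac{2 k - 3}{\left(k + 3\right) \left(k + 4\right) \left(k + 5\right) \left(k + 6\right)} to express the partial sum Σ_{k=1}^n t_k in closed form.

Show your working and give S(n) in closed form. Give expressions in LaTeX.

Compute t_(k+1)/t_k: get (k + 3)*(2*k - 1)/((k + 7)*(2*k - 3)).
A = k + 3, B = k + 7, C = k - 3/2.
Key eq: (k + 3)·f(k+1) = (k + 6)·f(k) + (k - 3/2).
Bound: deg f ≤ 3.
Coefficient equations give f(k) = -k/2.
So s_k = (B(k−1)f/C)·t_k = (-k*(k + 6)/(2*k - 3))·t_k = -k/((k + 3)*(k + 4)*(k + 5)).
s_(k+1) − s_k = (2*k - 3)/(k**4 + 18*k**3 + 119*k**2 + 342*k + 360) = t_k.
Σ_(k=1)^n t_k = s_(n+1) − s_(1) = ((-n - 1)/(n**3 + 15*n**2 + 74*n + 120)) − (-1/120), i.e. n*(n**2 + 15*n - 46)/(120*(n**3 + 15*n**2 + 74*n + 120)).

S(n) = \frac{n \left(n^{2} + 15 n - 46\right)}{120 \left(n^{3} + 15 n^{2} + 74 n + 120\right)}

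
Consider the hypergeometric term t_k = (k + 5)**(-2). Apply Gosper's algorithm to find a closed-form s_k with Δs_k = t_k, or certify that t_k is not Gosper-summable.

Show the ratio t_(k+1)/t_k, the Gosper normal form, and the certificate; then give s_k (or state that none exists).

Step 1: r(k) = (k + 5)**2/(k + 6)**2.
A = k**2 + 10*k + 25, B = k**2 + 12*k + 36, C = 1.
Need (k**2 + 10*k + 25)·f(k+1) − (k**2 + 10*k + 25)·f(k) = 1.
d = 0 from the (2,2,0) case.
Write f(k) = c0. Then LHS − RHS = -1, requiring -1 = 0: contradictory. No certificate.

no hypergeometric antidifference exists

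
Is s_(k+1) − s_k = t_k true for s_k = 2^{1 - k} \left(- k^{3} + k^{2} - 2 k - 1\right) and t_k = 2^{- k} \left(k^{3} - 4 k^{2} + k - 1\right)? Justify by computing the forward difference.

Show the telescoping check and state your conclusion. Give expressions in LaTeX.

valid (s_(k+1) − s_k reduces to t_k)

s_(k+1) = (-2*k - (k + 1)**3 + (k + 1)**2 - 3)/2**k
s_(k+1) − s_k = (k**3 - 4*k**2 + k - 1)/2**k
(s_(k+1) − s_k) − t_k = 0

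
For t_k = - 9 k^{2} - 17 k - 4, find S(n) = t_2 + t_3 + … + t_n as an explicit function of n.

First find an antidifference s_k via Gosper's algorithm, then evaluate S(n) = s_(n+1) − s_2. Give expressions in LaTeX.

t_(k+1)/t_k = (9*k**2 + 35*k + 30)/(9*k**2 + 17*k + 4).
A = 1, B = 1, C = k**2 + 17*k/9 + 4/9.
f must satisfy (1)·f(k+1) − (1)·f(k) = k**2 + 17*k/9 + 4/9.
deg f ≤ 3 (via 0,0,2).
Match coefficients ⇒ f(k) = k*(3*k**2 + 4*k - 3)/9.
Certificate R = B(k−1)f/C = k*(3*k**2 + 4*k - 3)/(9*k**2 + 17*k + 4) gives s_k = k*(-3*k**2 - 4*k + 3).
Check: Δs_k = -9*k**2 - 17*k - 4. ✓
Σ_(k=2)^n t_k = s_(n+1) − s_(2) = (-3*n**3 - 13*n**2 - 14*n - 4) − (-34), i.e. -3*n**3 - 13*n**2 - 14*n + 30.

S(n) = - 3 n^{3} - 13 n^{2} - 14 n + 30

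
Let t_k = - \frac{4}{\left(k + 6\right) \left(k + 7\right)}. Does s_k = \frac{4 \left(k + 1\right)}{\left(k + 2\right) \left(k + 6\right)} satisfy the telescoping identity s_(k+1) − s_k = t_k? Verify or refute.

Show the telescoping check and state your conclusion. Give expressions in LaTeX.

Invalid: residual \frac{4 \left(2 k + 9\right)}{k^{4} + 18 k^{3} + 113 k^{2} + 288 k + 252} ≠ 0.

s_(k+1) = 4*(k + 2)/((k + 3)*(k + 7))
s_(k+1) − s_k = 4*(-k**2 - 3*k + 3)/(k**4 + 18*k**3 + 113*k**2 + 288*k + 252)
(s_(k+1) − s_k) − t_k = 4*(2*k + 9)/(k**4 + 18*k**3 + 113*k**2 + 288*k + 252)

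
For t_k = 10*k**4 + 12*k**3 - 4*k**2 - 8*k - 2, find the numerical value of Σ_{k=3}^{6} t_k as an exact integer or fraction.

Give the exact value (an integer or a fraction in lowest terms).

Σ = 27268

Ratio r(k) = (5*k**4 + 26*k**3 + 46*k**2 + 30*k + 4)/(5*k**4 + 6*k**3 - 2*k**2 - 4*k - 1).
So A=1 and B=1, with C=k**4 + 6*k**3/5 - 2*k**2/5 - 4*k/5 - 1/5.
Set up (1)·f(k+1) − (1)·f(k) − (k**4 + 6*k**3/5 - 2*k**2/5 - 4*k/5 - 1/5) = 0.
deg f ≤ 5 (via 0,0,4).
Match coefficients ⇒ f(k) = k*(k + 1)*(2*k**3 - 4*k**2 + 1)/10.
R(k) = B(k−1)·f(k)/C(k) = k*(2*k**3 - 4*k**2 + 1)/(2*(5*k**3 + k**2 - 3*k - 1)); s_k = R·t_k = k*(2*k**4 - 2*k**3 - 4*k**2 + k + 1).
Check: Δs_k = 10*k**4 + 12*k**3 - 4*k**2 - 8*k - 2. ✓
Sum = s_(7) − s_(3); s_(7) = 27496, s_(3) = 228 ⇒ 27268.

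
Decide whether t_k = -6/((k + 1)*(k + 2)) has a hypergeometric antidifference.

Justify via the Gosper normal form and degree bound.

Yes. s_k = -6*k/(k + 1).

Compute t_(k+1)/t_k: get (k + 1)/(k + 3).
Normal form (A,B,C) = (k + 1, k + 3, 1).
Need (k + 1)·f(k+1) − (k + 2)·f(k) = 1.
d = 1 from the (1,1,0) case.
Match coefficients ⇒ f(k) = k.
Get s_k = R·t_k = -6*k/(k + 1) with R(k) = B(k−1)f(k)/C(k) = k*(k + 2).
Check: Δs_k = -6/(k**2 + 3*k + 2). ✓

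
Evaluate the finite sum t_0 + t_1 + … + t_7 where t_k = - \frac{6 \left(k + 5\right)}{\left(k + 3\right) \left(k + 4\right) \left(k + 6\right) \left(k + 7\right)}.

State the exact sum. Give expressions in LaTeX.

Σ = -34/231

Ratio r(k) = (k + 3)*(k + 6)**2/((k + 5)**2*(k + 8)).
A = k + 3, B = k + 8, C = k**2 + 10*k + 25.
Need (k + 3)·f(k+1) − (k + 7)·f(k) = k**2 + 10*k + 25.
Degrees (1,1,2) ⇒ d ≤ 4.
Solving with deg f ≤ 4: f(k) = k*(k + 4)*(k + 5)*(k + 9)/36.
So s_k = (B(k−1)f/C)·t_k = (k*(k + 4)*(k + 7)*(k + 9)/(36*(k + 5)))·t_k = k*(-k - 9)/(6*(k**2 + 9*k + 18)).
Δs = 6*(-k - 5)/(k**4 + 20*k**3 + 145*k**2 + 450*k + 504), as required.
Telescoping: Σ = s_(8) − s_(0) = -34/231 − (0) = -34/231.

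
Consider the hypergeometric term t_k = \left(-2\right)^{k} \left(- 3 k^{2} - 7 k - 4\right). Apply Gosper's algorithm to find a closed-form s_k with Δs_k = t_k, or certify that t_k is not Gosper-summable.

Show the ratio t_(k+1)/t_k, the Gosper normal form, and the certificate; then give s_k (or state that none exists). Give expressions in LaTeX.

t_(k+1)/t_k = 2*(-3*k**2 - 13*k - 14)/(3*k**2 + 7*k + 4).
So A=-2 and B=1, with C=k**2 + 7*k/3 + 4/3.
f must satisfy (-2)·f(k+1) − (1)·f(k) = k**2 + 7*k/3 + 4/3.
From deg A=0, deg B=0, deg C=2: d=2.
Solve for f: f(k) = -k*(k + 1)/3 (degree 2 ≤ 2).
Certificate R = B(k−1)f/C = -k/(3*k + 4) gives s_k = (-2)**k*k*(k + 1).
Check: Δs_k = (-2)**k*(-3*k - 4)*(k + 1). ✓

s_k = \left(-2\right)^{k} k \left(k + 1\right)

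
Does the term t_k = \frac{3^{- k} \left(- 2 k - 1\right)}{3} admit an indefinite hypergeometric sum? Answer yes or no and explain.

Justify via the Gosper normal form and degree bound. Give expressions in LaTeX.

Yes. s_k = 3^{- k} \left(k + 1\right).

The ratio is (2*k + 3)/(3*(2*k + 1)).
Take A(k)=1/3, B(k)=1, C(k)=k + 1/2.
Set up (1/3)·f(k+1) − (1)·f(k) − (k + 1/2) = 0.
From deg A=0, deg B=0, deg C=1: d=1.
Solving with deg f ≤ 1: f(k) = -3*(k + 1)/2.
R(k) = B(k−1)·f(k)/C(k) = -3*(k + 1)/(2*k + 1); s_k = R·t_k = (k + 1)/3**k.
s_(k+1) − s_k = (-2*k - 1)/(3*3**k) = t_k.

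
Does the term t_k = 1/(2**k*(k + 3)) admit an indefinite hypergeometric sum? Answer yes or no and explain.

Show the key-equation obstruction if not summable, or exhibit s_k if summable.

t_(k+1)/t_k = (k + 3)/(2*(k + 4)).
So A=k/2 + 3/2 and B=k + 4, with C=1.
Solve (k/2 + 3/2)·f(k+1) − (k + 3)·f(k) = 1.
deg f ≤ -1 (via 1,1,0).
deg f ≤ -1 is impossible — no certificate.

No; the degree bound rules out any f.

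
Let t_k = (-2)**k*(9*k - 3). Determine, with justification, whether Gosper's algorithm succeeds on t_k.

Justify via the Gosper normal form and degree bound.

Step 1: r(k) = 2*(-3*k - 2)/(3*k - 1).
Take A(k)=-2, B(k)=1, C(k)=k - 1/3.
Key eq: (-2)·f(k+1) = (1)·f(k) + (k - 1/3).
Bound: deg f ≤ 1.
Match coefficients ⇒ f(k) = -(k - 1)/3.
Then R = B(k−1)f/C = -(k - 1)/(3*k - 1), so s_k = R(k)·t_k = 3*(-2)**k*(1 - k).
s_(k+1) − s_k = (-2)**k*(9*k - 3) = t_k.

Yes. s_k = 3*(-2)**k*(1 - k).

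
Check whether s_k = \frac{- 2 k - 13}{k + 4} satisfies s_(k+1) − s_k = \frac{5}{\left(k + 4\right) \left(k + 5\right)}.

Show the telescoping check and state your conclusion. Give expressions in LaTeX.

s_(k+1) = (-2*k - 15)/(k + 5)
s_(k+1) − s_k = 5/(k**2 + 9*k + 20)
(s_(k+1) − s_k) − t_k = 0

Valid — Δs_k = t_k.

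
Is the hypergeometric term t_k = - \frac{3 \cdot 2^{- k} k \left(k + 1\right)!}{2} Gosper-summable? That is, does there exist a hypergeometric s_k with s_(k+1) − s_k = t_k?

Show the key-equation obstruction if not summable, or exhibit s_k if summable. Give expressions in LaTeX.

Compute t_(k+1)/t_k: get (k + 1)*(k + 2)/(2*k).
So A=k/2 + 1 and B=1, with C=k.
Set up (k/2 + 1)·f(k+1) − (1)·f(k) − (k) = 0.
Degrees (1,0,1) ⇒ d ≤ 0.
A polynomial solution: f(k) = 2.
So s_k = (B(k−1)f/C)·t_k = (2/k)·t_k = -3*factorial(k + 1)/2**k.
Verify: -3*k*factorial(k + 1)/(2*2**k) matches t_k.

Yes. s_k = - 3 \cdot 2^{- k} \left(k + 1\right)!.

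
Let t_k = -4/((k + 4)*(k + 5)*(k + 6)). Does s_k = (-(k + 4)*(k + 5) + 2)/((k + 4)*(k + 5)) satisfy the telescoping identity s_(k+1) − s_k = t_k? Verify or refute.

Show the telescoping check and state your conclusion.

s_(k+1) = (-(k + 5)*(k + 6) + 2)/((k + 5)*(k + 6))
s_(k+1) − s_k = -4/(k**3 + 15*k**2 + 74*k + 120)
(s_(k+1) − s_k) − t_k = 0

valid; difference matches t_k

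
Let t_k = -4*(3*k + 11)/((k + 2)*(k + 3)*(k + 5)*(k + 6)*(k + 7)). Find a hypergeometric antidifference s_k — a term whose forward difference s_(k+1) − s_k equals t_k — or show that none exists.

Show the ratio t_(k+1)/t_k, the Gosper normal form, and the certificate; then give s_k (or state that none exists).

The ratio is (k + 2)*(k + 5)*(3*k + 14)/((k + 4)*(k + 8)*(3*k + 11)).
So A=k + 2 and B=k + 8, with C=k**2 + 23*k/3 + 44/3.
Need (k + 2)·f(k+1) − (k + 7)·f(k) = k**2 + 23*k/3 + 44/3.
Bound: deg f ≤ 5.
Solving with deg f ≤ 5: f(k) = k*(k + 3)*(k + 4)*(k**2 + 13*k + 52)/180.
R(k) = B(k−1)·f(k)/C(k) = k*(k + 3)*(k + 7)*(k**2 + 13*k + 52)/(60*(3*k + 11)); s_k = R·t_k = k*(-k**2 - 13*k - 52)/(15*(k**3 + 13*k**2 + 52*k + 60)).
Verify: 4*(-3*k - 11)/(k**5 + 23*k**4 + 203*k**3 + 853*k**2 + 1692*k + 1260) matches t_k.

s_k = k*(-k**2 - 13*k - 52)/(15*(k**3 + 13*k**2 + 52*k + 60))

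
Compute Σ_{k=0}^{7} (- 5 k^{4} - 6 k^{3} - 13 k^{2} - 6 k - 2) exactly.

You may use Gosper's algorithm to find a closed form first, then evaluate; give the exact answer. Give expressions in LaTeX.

r(k) = (5*k**4 + 26*k**3 + 61*k**2 + 70*k + 32)/(5*k**4 + 6*k**3 + 13*k**2 + 6*k + 2) after simplifying.
So A=1 and B=1, with C=k**4 + 6*k**3/5 + 13*k**2/5 + 6*k/5 + 2/5.
Set up (1)·f(k+1) − (1)·f(k) − (k**4 + 6*k**3/5 + 13*k**2/5 + 6*k/5 + 2/5) = 0.
d = 5 from the (0,0,4) case.
Solving with deg f ≤ 5: f(k) = k*(k**4 - k**3 + 3*k**2 - 2*k + 1)/5.
R(k) = B(k−1)·f(k)/C(k) = k*(k**4 - k**3 + 3*k**2 - 2*k + 1)/(5*k**4 + 6*k**3 + 13*k**2 + 6*k + 2); s_k = R·t_k = k*(-k**4 + k**3 - 3*k**2 + 2*k - 1).
s_(k+1) − s_k = -5*k**4 - 6*k**3 - 13*k**2 - 6*k - 2 = t_k.
Telescoping: Σ = s_(8) − s_(0) = -30088 − (0) = -30088.

Σ = -30088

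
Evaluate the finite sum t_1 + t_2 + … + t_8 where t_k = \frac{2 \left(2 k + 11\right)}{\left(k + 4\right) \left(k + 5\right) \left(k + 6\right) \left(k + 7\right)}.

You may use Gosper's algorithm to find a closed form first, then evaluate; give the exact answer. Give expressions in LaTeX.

Step 1: r(k) = (k + 4)*(2*k + 13)/((k + 8)*(2*k + 11)).
So A=k + 4 and B=k + 8, with C=k + 11/2.
Set up (k + 4)·f(k+1) − (k + 7)·f(k) − (k + 11/2) = 0.
d = 3 from the (1,1,1) case.
Solving with deg f ≤ 3: f(k) = k*(k + 5)*(k + 10)/48.
Then R = B(k−1)f/C = k*(k + 5)*(k + 7)*(k + 10)/(24*(2*k + 11)), so s_k = R(k)·t_k = k*(k + 10)/(12*(k**2 + 10*k + 24)).
Verify: 2*(2*k + 11)/(k**4 + 22*k**3 + 179*k**2 + 638*k + 840) matches t_k.
Sum = s_(9) − s_(1); s_(9) = 19/260, s_(1) = 11/420 ⇒ 64/1365.

Σ = 64/1365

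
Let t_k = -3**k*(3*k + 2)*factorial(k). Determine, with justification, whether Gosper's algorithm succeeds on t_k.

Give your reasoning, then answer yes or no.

Yes. s_k = -3**k*factorial(k).

t_(k+1)/t_k = 3*(k + 1)*(3*k + 5)/(3*k + 2).
So A=3*k + 3 and B=1, with C=k + 2/3.
Need (3*k + 3)·f(k+1) − (1)·f(k) = k + 2/3.
From deg A=1, deg B=0, deg C=1: d=0.
Coefficient equations give f(k) = 1/3.
Certificate R = B(k−1)f/C = 1/(3*k + 2) gives s_k = -3**k*factorial(k).
Δs = -3**k*(3*k + 2)*factorial(k), as required.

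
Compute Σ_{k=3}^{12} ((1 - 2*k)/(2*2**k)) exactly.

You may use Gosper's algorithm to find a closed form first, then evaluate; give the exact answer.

Compute t_(k+1)/t_k: get (2*k + 1)/(2*(2*k - 1)).
Factor: A=1/2; B=1; C=k - 1/2.
Need (1/2)·f(k+1) − (1)·f(k) = k - 1/2.
deg f ≤ 1 (via 0,0,1).
Solving with deg f ≤ 1: f(k) = -2*k - 1.
R(k) = B(k−1)·f(k)/C(k) = -2*(2*k + 1)/(2*k - 1); s_k = R·t_k = (2*k + 1)/2**k.
Check: Δs_k = (1 - 2*k)/(2*2**k). ✓
Telescoping: Σ = s_(13) − s_(3) = 27/8192 − (7/8) = -7141/8192.

Σ = -7141/8192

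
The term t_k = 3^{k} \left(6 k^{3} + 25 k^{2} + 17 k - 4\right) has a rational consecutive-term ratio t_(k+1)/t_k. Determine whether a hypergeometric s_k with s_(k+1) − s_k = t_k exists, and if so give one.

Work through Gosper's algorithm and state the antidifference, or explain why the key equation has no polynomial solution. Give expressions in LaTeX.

Compute t_(k+1)/t_k: get 3*(6*k**3 + 43*k**2 + 85*k + 44)/(6*k**3 + 25*k**2 + 17*k - 4).
A = 3, B = 1, C = k**3 + 25*k**2/6 + 17*k/6 - 2/3.
Need (3)·f(k+1) − (1)·f(k) = k**3 + 25*k**2/6 + 17*k/6 - 2/3.
Degrees (0,0,3) ⇒ d ≤ 3.
A polynomial solution: f(k) = (3*k**3 - k**2 - 2*k - 2)/6.
So s_k = (B(k−1)f/C)·t_k = ((3*k**3 - k**2 - 2*k - 2)/(6*k**3 + 25*k**2 + 17*k - 4))·t_k = 3**k*(3*k**3 - k**2 - 2*k - 2).
s_(k+1) − s_k = 3**k*(6*k**3 + 25*k**2 + 17*k - 4) = t_k.

s_k = 3^{k} \left(3 k^{3} - k^{2} - 2 k - 2\right)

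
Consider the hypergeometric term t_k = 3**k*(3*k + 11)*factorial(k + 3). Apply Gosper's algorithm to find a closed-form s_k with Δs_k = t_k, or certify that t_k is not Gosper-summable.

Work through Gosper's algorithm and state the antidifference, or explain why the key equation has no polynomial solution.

s_k = 3**k*factorial(k + 3)

Step 1: r(k) = 3*(k + 4)*(3*k + 14)/(3*k + 11).
So A=3*k + 12 and B=1, with C=k + 11/3.
Need (3*k + 12)·f(k+1) − (1)·f(k) = k + 11/3.
d = 0 from the (1,0,1) case.
Coefficient equations give f(k) = 1/3.
R(k) = B(k−1)·f(k)/C(k) = 1/(3*k + 11); s_k = R·t_k = 3**k*factorial(k + 3).
Verify: 3**k*(3*k + 11)*factorial(k + 3) matches t_k.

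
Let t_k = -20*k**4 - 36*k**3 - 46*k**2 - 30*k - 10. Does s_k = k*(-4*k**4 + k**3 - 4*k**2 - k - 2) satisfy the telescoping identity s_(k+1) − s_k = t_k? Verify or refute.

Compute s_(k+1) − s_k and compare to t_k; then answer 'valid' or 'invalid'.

s_(k+1) = -(k + 1)*(k + 4*(k + 1)**4 - (k + 1)**3 + 4*(k + 1)**2 + 3)
s_(k+1) − s_k = -20*k**4 - 36*k**3 - 46*k**2 - 30*k - 10
(s_(k+1) − s_k) − t_k = 0

valid (s_(k+1) − s_k reduces to t_k)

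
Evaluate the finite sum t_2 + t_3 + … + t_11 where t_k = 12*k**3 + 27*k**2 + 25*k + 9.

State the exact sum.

Ratio r(k) = (12*k**3 + 63*k**2 + 115*k + 73)/(12*k**3 + 27*k**2 + 25*k + 9).
Normal form (A,B,C) = (1, 1, k**3 + 9*k**2/4 + 25*k/12 + 3/4).
Solve (1)·f(k+1) − (1)·f(k) = k**3 + 9*k**2/4 + 25*k/12 + 3/4.
Bound: deg f ≤ 4.
Coefficient equations give f(k) = k*(3*k**3 + 3*k**2 + 2*k + 1)/12.
So s_k = (B(k−1)f/C)·t_k = (k*(3*k**3 + 3*k**2 + 2*k + 1)/(12*k**3 + 27*k**2 + 25*k + 9))·t_k = k*(3*k**3 + 3*k**2 + 2*k + 1).
Check: Δs_k = 12*k**3 + 27*k**2 + 25*k + 9. ✓
Evaluate s at k=12 and k=2: 67692 and 82; difference 67610.

Σ = 67610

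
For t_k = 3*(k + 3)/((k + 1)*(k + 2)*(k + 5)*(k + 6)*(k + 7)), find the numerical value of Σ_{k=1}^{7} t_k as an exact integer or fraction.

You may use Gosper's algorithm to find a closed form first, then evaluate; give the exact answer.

Σ = 37/3276

t_(k+1)/t_k = (k + 1)*(k + 4)*(k + 5)/((k + 3)**2*(k + 8)).
Factor: A=k + 1; B=k + 8; C=k**3 + 10*k**2 + 33*k + 36.
Need (k + 1)·f(k+1) − (k + 7)·f(k) = k**3 + 10*k**2 + 33*k + 36.
Degrees (1,1,3) ⇒ d ≤ 6.
A polynomial solution: f(k) = k*(k + 2)*(k + 3)*(k + 4)*(k**2 + 12*k + 41)/90.
So s_k = (B(k−1)f/C)·t_k = (k*(k + 2)*(k + 7)*(k**2 + 12*k + 41)/(90*(k + 3)))·t_k = k*(k**2 + 12*k + 41)/(30*(k**3 + 12*k**2 + 41*k + 30)).
Verify: 3*(k + 3)/(k**5 + 21*k**4 + 163*k**3 + 567*k**2 + 844*k + 420) matches t_k.
Evaluate s at k=8 and k=1: 134/4095 and 3/140; difference 37/3276.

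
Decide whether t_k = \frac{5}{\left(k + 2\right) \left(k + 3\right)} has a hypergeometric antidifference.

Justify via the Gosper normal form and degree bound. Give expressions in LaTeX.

Yes. s_k = \frac{5 k}{2 \left(k + 2\right)}.

Step 1: r(k) = (k + 2)/(k + 4).
Normal form (A,B,C) = (k + 2, k + 4, 1).
Set up (k + 2)·f(k+1) − (k + 3)·f(k) − (1) = 0.
deg f ≤ 1 (via 1,1,0).
Solve for f: f(k) = k/2 (degree 1 ≤ 1).
R(k) = B(k−1)·f(k)/C(k) = k*(k + 3)/2; s_k = R·t_k = 5*k/(2*(k + 2)).
Verify: 5/(k**2 + 5*k + 6) matches t_k.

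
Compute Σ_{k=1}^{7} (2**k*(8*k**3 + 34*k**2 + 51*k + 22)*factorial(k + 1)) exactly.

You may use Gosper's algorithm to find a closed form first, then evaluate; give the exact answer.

Ratio r(k) = 2*(8*k**4 + 74*k**3 + 259*k**2 + 401*k + 230)/(8*k**3 + 34*k**2 + 51*k + 22).
Take A(k)=2*k + 4, B(k)=1, C(k)=k**3 + 17*k**2/4 + 51*k/8 + 11/4.
Solve (2*k + 4)·f(k+1) − (1)·f(k) = k**3 + 17*k**2/4 + 51*k/8 + 11/4.
d = 2 from the (1,0,3) case.
Match coefficients ⇒ f(k) = (4*k**2 + 3*k - 2)/8.
R(k) = B(k−1)·f(k)/C(k) = (4*k**2 + 3*k - 2)/(8*k**3 + 34*k**2 + 51*k + 22); s_k = R·t_k = 2**k*(4*k**2 + 3*k - 2)*factorial(k + 1).
s_(k+1) − s_k = 2**k*(8*k**3 + 34*k**2 + 51*k + 22)*factorial(k + 1) = t_k.
Σ_(k=1)^(7) t_k = s_(8) − s_(1) = 25825443840 − (20) = 25825443820.

Σ = 25825443820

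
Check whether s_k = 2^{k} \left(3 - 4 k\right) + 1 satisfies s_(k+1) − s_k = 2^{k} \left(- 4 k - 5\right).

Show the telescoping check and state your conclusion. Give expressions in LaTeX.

s_(k+1) = -2*2**k*(4*k + 1) + 1
s_(k+1) − s_k = 2**k*(-4*k - 5)
(s_(k+1) − s_k) − t_k = 0

Valid — Δs_k = t_k.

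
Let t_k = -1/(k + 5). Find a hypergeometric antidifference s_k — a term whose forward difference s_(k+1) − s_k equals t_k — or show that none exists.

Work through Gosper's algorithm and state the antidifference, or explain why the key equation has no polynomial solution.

none (Gosper's algorithm certifies no s_k)

Ratio r(k) = (k + 5)/(k + 6).
Gosper form: A/B · C(k+1)/C(k) with A=k + 5, B=k + 6, C=1.
f must satisfy (k + 5)·f(k+1) − (k + 5)·f(k) = 1.
deg f ≤ 0 (via 1,1,0).
Write f(k) = c0. Then LHS − RHS = -1, requiring -1 = 0: contradictory. No certificate.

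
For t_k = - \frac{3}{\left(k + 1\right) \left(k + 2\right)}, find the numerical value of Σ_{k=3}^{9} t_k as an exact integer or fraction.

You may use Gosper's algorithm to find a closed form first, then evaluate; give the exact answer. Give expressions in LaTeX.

Σ = -21/44

r(k) = (k + 1)/(k + 3) after simplifying.
A = k + 1, B = k + 3, C = 1.
Set up (k + 1)·f(k+1) − (k + 2)·f(k) − (1) = 0.
Degrees (1,1,0) ⇒ d ≤ 1.
Match coefficients ⇒ f(k) = k.
Get s_k = R·t_k = -3*k/(k + 1) with R(k) = B(k−1)f(k)/C(k) = k*(k + 2).
s_(k+1) − s_k = -3/(k**2 + 3*k + 2) = t_k.
Evaluate s at k=10 and k=3: -30/11 and -9/4; difference -21/44.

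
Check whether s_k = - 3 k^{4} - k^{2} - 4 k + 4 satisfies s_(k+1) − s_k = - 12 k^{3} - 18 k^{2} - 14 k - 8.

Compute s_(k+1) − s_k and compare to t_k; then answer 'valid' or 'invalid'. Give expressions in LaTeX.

s_(k+1) = -4*k - 3*(k + 1)**4 - (k + 1)**2
s_(k+1) − s_k = -12*k**3 - 18*k**2 - 14*k - 8
(s_(k+1) − s_k) − t_k = 0

valid (s_(k+1) − s_k reduces to t_k)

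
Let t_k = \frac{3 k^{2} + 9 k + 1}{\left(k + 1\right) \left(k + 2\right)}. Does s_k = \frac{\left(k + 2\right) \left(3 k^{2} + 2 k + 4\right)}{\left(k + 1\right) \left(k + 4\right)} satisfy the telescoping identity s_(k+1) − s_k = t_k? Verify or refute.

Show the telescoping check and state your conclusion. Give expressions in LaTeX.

s_(k+1) = (k + 3)*(2*k + 3*(k + 1)**2 + 6)/((k + 2)*(k + 5))
s_(k+1) − s_k = (3*k**4 + 36*k**3 + 116*k**2 + 131*k + 28)/(k**4 + 12*k**3 + 49*k**2 + 78*k + 40)
(s_(k+1) − s_k) − t_k = 2*(-13*k**2 - 29*k + 4)/(k**4 + 12*k**3 + 49*k**2 + 78*k + 40)

Invalid: residual \frac{2 \left(- 13 k^{2} - 29 k + 4\right)}{k^{4} + 12 k^{3} + 49 k^{2} + 78 k + 40} ≠ 0.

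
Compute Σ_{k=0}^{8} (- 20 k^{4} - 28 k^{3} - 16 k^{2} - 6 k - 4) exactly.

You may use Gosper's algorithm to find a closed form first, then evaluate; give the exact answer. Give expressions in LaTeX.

Σ = -215244

Ratio r(k) = (10*k**4 + 54*k**3 + 110*k**2 + 101*k + 37)/(10*k**4 + 14*k**3 + 8*k**2 + 3*k + 2).
So A=1 and B=1, with C=k**4 + 7*k**3/5 + 4*k**2/5 + 3*k/10 + 1/5.
f must satisfy (1)·f(k+1) − (1)·f(k) = k**4 + 7*k**3/5 + 4*k**2/5 + 3*k/10 + 1/5.
deg f ≤ 5 (via 0,0,4).
A polynomial solution: f(k) = k*(4*k**4 - 3*k**3 - 2*k**2 + 2*k + 3)/20.
R(k) = B(k−1)·f(k)/C(k) = k*(4*k**4 - 3*k**3 - 2*k**2 + 2*k + 3)/(2*(10*k**4 + 14*k**3 + 8*k**2 + 3*k + 2)); s_k = R·t_k = k*(-4*k**4 + 3*k**3 + 2*k**2 - 2*k - 3).
Verify: -20*k**4 - 28*k**3 - 16*k**2 - 6*k - 4 matches t_k.
Telescoping: Σ = s_(9) − s_(0) = -215244 − (0) = -215244.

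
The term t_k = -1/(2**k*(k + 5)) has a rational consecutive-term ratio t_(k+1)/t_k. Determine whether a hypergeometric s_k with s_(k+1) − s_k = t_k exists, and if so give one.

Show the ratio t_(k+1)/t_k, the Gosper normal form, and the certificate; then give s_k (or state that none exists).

Step 1: r(k) = (k + 5)/(2*(k + 6)).
Normal form (A,B,C) = (k/2 + 5/2, k + 6, 1).
Solve (k/2 + 5/2)·f(k+1) − (k + 5)·f(k) = 1.
From deg A=1, deg B=1, deg C=0: d=-1.
deg f ≤ -1 is impossible — no certificate.

not Gosper-summable; s_k does not exist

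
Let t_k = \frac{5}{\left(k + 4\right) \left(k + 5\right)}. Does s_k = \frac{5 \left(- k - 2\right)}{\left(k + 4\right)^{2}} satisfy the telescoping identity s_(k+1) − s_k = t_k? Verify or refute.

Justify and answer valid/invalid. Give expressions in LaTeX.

Invalid: residual \frac{10 \left(- 2 k - 9\right)}{k^{4} + 18 k^{3} + 121 k^{2} + 360 k + 400} ≠ 0.

s_(k+1) = 5*(-k - 3)/(k + 5)**2
s_(k+1) − s_k = 5*(k**2 + 5*k + 2)/(k**4 + 18*k**3 + 121*k**2 + 360*k + 400)
(s_(k+1) − s_k) − t_k = 10*(-2*k - 9)/(k**4 + 18*k**3 + 121*k**2 + 360*k + 400)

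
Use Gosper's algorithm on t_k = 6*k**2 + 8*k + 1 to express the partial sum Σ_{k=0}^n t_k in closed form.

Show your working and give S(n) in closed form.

S(n) = 2*n**3 + 7*n**2 + 6*n + 1

Compute t_(k+1)/t_k: get (6*k**2 + 20*k + 15)/(6*k**2 + 8*k + 1).
Take A(k)=1, B(k)=1, C(k)=k**2 + 4*k/3 + 1/6.
Need (1)·f(k+1) − (1)·f(k) = k**2 + 4*k/3 + 1/6.
d = 3 from the (0,0,2) case.
A polynomial solution: f(k) = k*(2*k**2 + k - 2)/6.
Get s_k = R·t_k = k*(2*k**2 + k - 2) with R(k) = B(k−1)f(k)/C(k) = k*(2*k**2 + k - 2)/(6*k**2 + 8*k + 1).
Verify: 6*k**2 + 8*k + 1 matches t_k.
Σ_(k=0)^n t_k = s_(n+1) − s_(0) = (2*n**3 + 7*n**2 + 6*n + 1) − (0), i.e. 2*n**3 + 7*n**2 + 6*n + 1.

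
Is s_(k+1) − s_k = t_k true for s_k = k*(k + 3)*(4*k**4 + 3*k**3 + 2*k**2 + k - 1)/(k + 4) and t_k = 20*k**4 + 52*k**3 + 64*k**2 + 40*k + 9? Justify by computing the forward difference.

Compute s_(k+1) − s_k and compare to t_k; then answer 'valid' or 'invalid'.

s_(k+1) = (k + 1)*(k + 4)*(k + 4*(k + 1)**4 + 3*(k + 1)**3 + 2*(k + 1)**2)/(k + 5)
s_(k+1) − s_k = (20*k**6 + 216*k**5 + 803*k**4 + 1386*k**3 + 1354*k**2 + 711*k + 144)/(k**2 + 9*k + 20)
(s_(k+1) − s_k) − t_k = (-16*k**5 - 129*k**4 - 270*k**3 - 295*k**2 - 170*k - 36)/(k**2 + 9*k + 20)

Invalid: residual (-16*k**5 - 129*k**4 - 270*k**3 - 295*k**2 - 170*k - 36)/(k**2 + 9*k + 20) ≠ 0.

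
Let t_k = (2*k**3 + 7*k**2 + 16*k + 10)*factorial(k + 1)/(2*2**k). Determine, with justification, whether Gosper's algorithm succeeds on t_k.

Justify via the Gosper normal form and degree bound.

Step 1: r(k) = (2*k**4 + 17*k**3 + 62*k**2 + 107*k + 70)/(2*(2*k**3 + 7*k**2 + 16*k + 10)).
A = k/2 + 1, B = 1, C = k**3 + 7*k**2/2 + 8*k + 5.
Key eq: (k/2 + 1)·f(k+1) = (1)·f(k) + (k**3 + 7*k**2/2 + 8*k + 5).
From deg A=1, deg B=0, deg C=3: d=2.
Match coefficients ⇒ f(k) = 2*k**2 + 3*k + 3.
So s_k = (B(k−1)f/C)·t_k = (2*(2*k**2 + 3*k + 3)/(2*k**3 + 7*k**2 + 16*k + 10))·t_k = (2*k**2 + 3*k + 3)*factorial(k + 1)/2**k.
Verify: (2*k**3 + 7*k**2 + 16*k + 10)*factorial(k + 1)/(2*2**k) matches t_k.

Yes. s_k = (2*k**2 + 3*k + 3)*factorial(k + 1)/2**k.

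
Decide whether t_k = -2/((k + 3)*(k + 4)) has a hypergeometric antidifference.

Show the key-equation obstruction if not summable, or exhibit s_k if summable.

t_(k+1)/t_k = (k + 3)/(k + 5).
Take A(k)=k + 3, B(k)=k + 5, C(k)=1.
Set up (k + 3)·f(k+1) − (k + 4)·f(k) − (1) = 0.
d = 1 from the (1,1,0) case.
Coefficient equations give f(k) = k/3.
Then R = B(k−1)f/C = k*(k + 4)/3, so s_k = R(k)·t_k = -2*k/(3*k + 9).
Check: Δs_k = -2/(k**2 + 7*k + 12). ✓

Yes. s_k = -2*k/(3*k + 9).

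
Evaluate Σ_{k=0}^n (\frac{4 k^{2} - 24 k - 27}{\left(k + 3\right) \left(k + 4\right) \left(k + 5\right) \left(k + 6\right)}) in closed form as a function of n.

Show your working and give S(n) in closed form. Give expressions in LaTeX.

S(n) = \frac{- n^{3} - 95 n^{2} - 274 n - 180}{20 \left(n^{3} + 15 n^{2} + 74 n + 120\right)}

Ratio r(k) = (k + 3)*(24*k - 4*(k + 1)**2 + 51)/((k + 7)*(-4*k**2 + 24*k + 27)).
A = k + 3, B = k + 7, C = k**2 - 6*k - 27/4.
f must satisfy (k + 3)·f(k+1) − (k + 6)·f(k) = k**2 - 6*k - 27/4.
From deg A=1, deg B=1, deg C=2: d=3.
Match coefficients ⇒ f(k) = -k*(k**2 + 92*k + 87)/80.
Get s_k = R·t_k = k*(-k**2 - 92*k - 87)/(20*(k + 3)*(k + 4)*(k + 5)) with R(k) = B(k−1)f(k)/C(k) = -k*(k + 6)*(k**2 + 92*k + 87)/(20*(4*k**2 - 24*k - 27)).
s_(k+1) − s_k = (4*k**2 - 24*k - 27)/(k**4 + 18*k**3 + 119*k**2 + 342*k + 360) = t_k.
Evaluate: s_(n+1) = (-n**3 - 95*n**2 - 274*n - 180)/(20*(n**3 + 15*n**2 + 74*n + 120)); subtract s_(0) = 0 ⇒ S(n) = (-n**3 - 95*n**2 - 274*n - 180)/(20*(n**3 + 15*n**2 + 74*n + 120)).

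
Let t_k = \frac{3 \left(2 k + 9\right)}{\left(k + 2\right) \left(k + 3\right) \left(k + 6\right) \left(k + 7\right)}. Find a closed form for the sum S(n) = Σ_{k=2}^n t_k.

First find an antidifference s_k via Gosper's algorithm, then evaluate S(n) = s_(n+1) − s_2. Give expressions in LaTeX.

Ratio r(k) = (k + 2)*(k + 6)*(2*k + 11)/((k + 4)*(k + 8)*(2*k + 9)).
Take A(k)=k + 2, B(k)=k + 8, C(k)=k**3 + 27*k**2/2 + 121*k/2 + 90.
Solve (k + 2)·f(k+1) − (k + 7)·f(k) = k**3 + 27*k**2/2 + 121*k/2 + 90.
From deg A=1, deg B=1, deg C=3: d=5.
A polynomial solution: f(k) = k*(k + 3)*(k + 4)*(k + 5)*(k + 8)/24.
Then R = B(k−1)f/C = k*(k + 3)*(k + 7)*(k + 8)/(12*(2*k + 9)), so s_k = R(k)·t_k = k*(k + 8)/(4*(k**2 + 8*k + 12)).
Δs = 3*(2*k + 9)/(k**4 + 18*k**3 + 113*k**2 + 288*k + 252), as required.
Telescope: S(n) = s_(n+1) − s_(2) = (n**2 + 10*n + 9)/(4*(n**2 + 10*n + 21)) − (5/32) = 3*(n**2 + 10*n - 11)/(32*(n**2 + 10*n + 21)).

S(n) = \frac{3 \left(n^{2} + 10 n - 11\right)}{32 \left(n^{2} + 10 n + 21\right)}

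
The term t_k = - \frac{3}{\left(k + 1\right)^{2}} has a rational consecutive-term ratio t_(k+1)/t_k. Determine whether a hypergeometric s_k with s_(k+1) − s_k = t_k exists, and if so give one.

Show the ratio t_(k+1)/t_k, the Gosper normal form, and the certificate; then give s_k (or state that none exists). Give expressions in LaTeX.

none (Gosper's algorithm certifies no s_k)

The ratio is (k + 1)**2/(k + 2)**2.
Take A(k)=k**2 + 2*k + 1, B(k)=k**2 + 4*k + 4, C(k)=1.
Need (k**2 + 2*k + 1)·f(k+1) − (k**2 + 2*k + 1)·f(k) = 1.
d = 0 from the (2,2,0) case.
Generic f = c0 gives residual -1; -1 = 0 cannot hold, so t_k is not Gosper-summable.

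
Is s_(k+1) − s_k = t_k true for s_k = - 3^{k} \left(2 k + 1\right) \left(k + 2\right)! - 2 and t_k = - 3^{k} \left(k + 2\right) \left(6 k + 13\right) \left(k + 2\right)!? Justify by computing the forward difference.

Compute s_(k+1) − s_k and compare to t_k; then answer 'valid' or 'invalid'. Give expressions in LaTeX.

valid (s_(k+1) − s_k reduces to t_k)

s_(k+1) = -3**(k + 1)*(2*k + 3)*factorial(k + 3) - 2
s_(k+1) − s_k = -3**k*(k + 2)*(6*k + 13)*factorial(k + 2)
(s_(k+1) − s_k) − t_k = 0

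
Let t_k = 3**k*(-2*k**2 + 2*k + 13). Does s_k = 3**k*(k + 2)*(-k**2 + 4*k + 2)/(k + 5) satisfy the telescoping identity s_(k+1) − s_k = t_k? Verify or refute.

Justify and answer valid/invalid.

s_(k+1) = 3**(k + 1)*(-k**3 - k**2 + 11*k + 15)/(k + 6)
s_(k+1) − s_k = 3**k*(-2*k**4 - 14*k**3 - 4*k**2 + 146*k + 201)/(k**2 + 11*k + 30)
(s_(k+1) − s_k) − t_k = 3**(k + 1)*(2*k**3 + 7*k**2 - 19*k - 63)/(k**2 + 11*k + 30)

Invalid: residual 3**(k + 1)*(2*k**3 + 7*k**2 - 19*k - 63)/(k**2 + 11*k + 30) ≠ 0.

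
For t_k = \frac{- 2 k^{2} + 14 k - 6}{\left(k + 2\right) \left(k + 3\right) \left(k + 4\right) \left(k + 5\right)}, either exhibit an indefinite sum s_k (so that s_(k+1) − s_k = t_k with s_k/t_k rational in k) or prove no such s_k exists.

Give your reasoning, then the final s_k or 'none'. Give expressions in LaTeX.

Step 1: r(k) = (k**3 - 3*k**2 - 13*k - 6)/(k**3 - k**2 - 39*k + 18).
So A=k + 2 and B=k + 6, with C=k**2 - 7*k + 3.
Need (k + 2)·f(k+1) − (k + 5)·f(k) = k**2 - 7*k + 3.
From deg A=1, deg B=1, deg C=2: d=3.
Match coefficients ⇒ f(k) = k*(k - 10)*(k - 5)/24.
Get s_k = R·t_k = -k*(k**2 - 15*k + 50)/(12*(k + 2)*(k + 3)*(k + 4)) with R(k) = B(k−1)f(k)/C(k) = k*(k - 10)*(k - 5)*(k + 5)/(24*(k**2 - 7*k + 3)).
Verify: 2*(-k**2 + 7*k - 3)/(k**4 + 14*k**3 + 71*k**2 + 154*k + 120) matches t_k.

s_k = - \frac{k \left(k^{2} - 15 k + 50\right)}{12 \left(k + 2\right) \left(k + 3\right) \left(k + 4\right)}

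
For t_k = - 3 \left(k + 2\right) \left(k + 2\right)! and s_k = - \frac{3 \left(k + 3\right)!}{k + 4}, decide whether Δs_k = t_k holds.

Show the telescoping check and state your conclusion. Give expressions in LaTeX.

Invalid: residual \frac{3 \left(k^{2} + 6 k + 7\right) \left(k + 2\right)!}{\left(k + 4\right) \left(k + 5\right)} ≠ 0.

s_(k+1) = -3*factorial(k + 4)/(k + 5)
s_(k+1) − s_k = -3*(k**2 + 7*k + 11)*factorial(k + 3)/((k + 4)*(k + 5))
(s_(k+1) − s_k) − t_k = 3*(k**2 + 6*k + 7)*factorial(k + 2)/((k + 4)*(k + 5))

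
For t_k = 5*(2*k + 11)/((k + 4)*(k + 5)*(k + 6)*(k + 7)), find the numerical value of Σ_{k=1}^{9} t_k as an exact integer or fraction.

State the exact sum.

Step 1: r(k) = (k + 4)*(2*k + 13)/((k + 8)*(2*k + 11)).
A = k + 4, B = k + 8, C = k + 11/2.
Set up (k + 4)·f(k+1) − (k + 7)·f(k) − (k + 11/2) = 0.
Bound: deg f ≤ 3.
A polynomial solution: f(k) = k*(k + 5)*(k + 10)/48.
So s_k = (B(k−1)f/C)·t_k = (k*(k + 5)*(k + 7)*(k + 10)/(24*(2*k + 11)))·t_k = 5*k*(k + 10)/(24*(k**2 + 10*k + 24)).
Check: Δs_k = 5*(2*k + 11)/(k**4 + 22*k**3 + 179*k**2 + 638*k + 840). ✓
Σ_(k=1)^(9) t_k = s_(10) − s_(1) = 125/672 − (11/168) = 27/224.

Σ = 27/224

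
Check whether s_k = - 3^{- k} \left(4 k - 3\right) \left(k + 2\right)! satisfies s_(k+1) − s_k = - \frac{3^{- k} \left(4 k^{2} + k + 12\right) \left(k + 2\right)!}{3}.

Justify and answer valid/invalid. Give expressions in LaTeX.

s_(k+1) = -(4*k + 1)*factorial(k + 3)/(3*3**k)
s_(k+1) − s_k = -(4*k**2 + k + 12)*factorial(k + 2)/(3*3**k)
(s_(k+1) − s_k) − t_k = 0

Valid: the claim telescopes to t_k.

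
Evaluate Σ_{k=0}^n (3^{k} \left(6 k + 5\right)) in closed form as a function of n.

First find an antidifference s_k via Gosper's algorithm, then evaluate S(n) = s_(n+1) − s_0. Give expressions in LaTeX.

S(n) = 3^{n + 1} + 3^{n + 2} n + 2

Ratio r(k) = 3*(6*k + 11)/(6*k + 5).
A = 3, B = 1, C = k + 5/6.
Solve (3)·f(k+1) − (1)·f(k) = k + 5/6.
From deg A=0, deg B=0, deg C=1: d=1.
Coefficient equations give f(k) = (3*k - 2)/6.
Certificate R = B(k−1)f/C = (3*k - 2)/(6*k + 5) gives s_k = 3**k*(3*k - 2).
Check: Δs_k = 3**k*(6*k + 5). ✓
Σ_(k=0)^n t_k = s_(n+1) − s_(0) = (3**(n + 1)*(3*n + 1)) − (-2), i.e. 3**(n + 1) + 3**(n + 2)*n + 2.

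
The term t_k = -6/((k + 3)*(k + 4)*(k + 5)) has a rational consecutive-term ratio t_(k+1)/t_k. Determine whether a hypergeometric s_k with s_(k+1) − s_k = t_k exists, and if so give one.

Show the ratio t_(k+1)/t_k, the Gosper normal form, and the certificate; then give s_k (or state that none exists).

s_k = k*(-k - 7)/(4*(k + 3)*(k + 4))

Compute t_(k+1)/t_k: get (k + 3)/(k + 6).
So A=k + 3 and B=k + 6, with C=1.
Key eq: (k + 3)·f(k+1) = (k + 5)·f(k) + (1).
deg f ≤ 2 (via 1,1,0).
Coefficient equations give f(k) = k*(k + 7)/24.
Then R = B(k−1)f/C = k*(k + 5)*(k + 7)/24, so s_k = R(k)·t_k = k*(-k - 7)/(4*(k + 3)*(k + 4)).
s_(k+1) − s_k = -6/(k**3 + 12*k**2 + 47*k + 60) = t_k.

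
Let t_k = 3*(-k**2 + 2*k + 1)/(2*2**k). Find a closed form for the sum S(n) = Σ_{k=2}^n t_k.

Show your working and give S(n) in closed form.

Ratio r(k) = (k**2 - 2)/(2*(k**2 - 2*k - 1)).
So A=1/2 and B=1, with C=k**2 - 2*k - 1.
Key eq: (1/2)·f(k+1) = (1)·f(k) + (k**2 - 2*k - 1).
d = 2 from the (0,0,2) case.
A polynomial solution: f(k) = -2*k**2.
Certificate R = B(k−1)f/C = -2*k**2/(k**2 - 2*k - 1) gives s_k = 3*k**2/2**k.
Check: Δs_k = 3*(-k**2 + 2*k + 1)/(2*2**k). ✓
Σ_(k=2)^n t_k = s_(n+1) − s_(2) = (3*2**(-n - 1)*(n**2 + 2*n + 1)) − (3), i.e. 3*(-2*2**n + n**2 + 2*n + 1)/(2*2**n).

S(n) = 3*(-2*2**n + n**2 + 2*n + 1)/(2*2**n)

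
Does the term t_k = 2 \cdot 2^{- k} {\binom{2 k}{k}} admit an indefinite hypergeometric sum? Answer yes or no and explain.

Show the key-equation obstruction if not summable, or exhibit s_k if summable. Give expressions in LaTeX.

Ratio r(k) = (2*k + 1)/(k + 1).
Take A(k)=2*k + 1, B(k)=k + 1, C(k)=1.
f must satisfy (2*k + 1)·f(k+1) − (k)·f(k) = 1.
Degrees (1,1,0) ⇒ d ≤ -1.
d = -1 < 0 ⇒ no nonzero polynomial f; not summable.

No. Not Gosper-summable.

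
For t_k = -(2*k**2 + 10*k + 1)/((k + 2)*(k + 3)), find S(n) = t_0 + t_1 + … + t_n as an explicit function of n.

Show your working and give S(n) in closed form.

S(n) = (-4*n**2 - 5*n - 1)/(2*(n + 3))

Compute t_(k+1)/t_k: get (k + 2)*(10*k + 2*(k + 1)**2 + 11)/((k + 4)*(2*k**2 + 10*k + 1)).
Factor: A=k + 2; B=k + 4; C=k**2 + 5*k + 1/2.
Need (k + 2)·f(k+1) − (k + 3)·f(k) = k**2 + 5*k + 1/2.
Degrees (1,1,2) ⇒ d ≤ 2.
Coefficient equations give f(k) = k*(4*k - 3)/4.
Then R = B(k−1)f/C = k*(k + 3)*(4*k - 3)/(2*(2*k**2 + 10*k + 1)), so s_k = R(k)·t_k = k*(3 - 4*k)/(2*(k + 2)).
Check: Δs_k = (-2*k**2 - 10*k - 1)/(k**2 + 5*k + 6). ✓
Evaluate: s_(n+1) = (-4*n**2 - 5*n - 1)/(2*(n + 3)); subtract s_(0) = 0 ⇒ S(n) = (-4*n**2 - 5*n - 1)/(2*(n + 3)).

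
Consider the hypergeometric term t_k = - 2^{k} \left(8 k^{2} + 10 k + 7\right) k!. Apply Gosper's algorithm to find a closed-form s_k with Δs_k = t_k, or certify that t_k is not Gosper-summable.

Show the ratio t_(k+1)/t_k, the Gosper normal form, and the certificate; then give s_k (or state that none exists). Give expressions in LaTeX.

s_k = - 2^{k} \left(4 k - 1\right) k!

Ratio r(k) = 2*(8*k**3 + 34*k**2 + 51*k + 25)/(8*k**2 + 10*k + 7).
Take A(k)=2*k + 2, B(k)=1, C(k)=k**2 + 5*k/4 + 7/8.
Need (2*k + 2)·f(k+1) − (1)·f(k) = k**2 + 5*k/4 + 7/8.
From deg A=1, deg B=0, deg C=2: d=1.
Coefficient equations give f(k) = (4*k - 1)/8.
Certificate R = B(k−1)f/C = (4*k - 1)/(8*k**2 + 10*k + 7) gives s_k = -2**k*(4*k - 1)*factorial(k).
s_(k+1) − s_k = -2**k*(8*k**2 + 10*k + 7)*factorial(k) = t_k.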